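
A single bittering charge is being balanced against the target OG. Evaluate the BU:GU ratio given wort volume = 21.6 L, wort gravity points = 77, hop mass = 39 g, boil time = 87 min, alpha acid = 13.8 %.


U = 1.65·0.000125^(GP/1000)·(1−e^(−0.04t))/4.15;  IBU = (α/100)·m·U·1000/V;  BU:GU = IBU/GP
U = 1.65·0.000125^(77/1000)·(1−e^(−0.04·87))/4.15 = 0.1929
IBU = (13.8/100)·39·0.1929·1000/21.6 = 48.0616
BU:GU = 48.0616/77

0.6242


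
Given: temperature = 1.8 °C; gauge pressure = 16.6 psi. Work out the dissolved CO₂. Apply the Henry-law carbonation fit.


vols = (P + 14.695)·(0.01821 + 0.09011·e^(−0.04·T))
vols = (16.6 + 14.695)·(0.01821 + 0.09011·e^(−0.04·1.8))

3.1940 volumes


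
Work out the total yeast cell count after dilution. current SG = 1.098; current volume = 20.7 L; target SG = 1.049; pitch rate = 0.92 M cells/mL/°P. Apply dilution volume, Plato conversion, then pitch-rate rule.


V_w = V·((SG_c−1)/(SG_t−1)−1);  °P = 259 − 259/SG_t;  cells = rate·(V+V_w)·°P
V_w = 20.7·((1.098−1)/(1.049−1)−1) = 20.7000
V_final = 20.7 + 20.7000 = 41.4000
°P = 259 − 259/1.049 = 12.0982
cells = 0.92·41.4000·12.0982

460.7958 billion cells


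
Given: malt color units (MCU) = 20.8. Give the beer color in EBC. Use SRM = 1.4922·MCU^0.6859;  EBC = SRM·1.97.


SRM = 1.4922·20.8^0.6859 = 11.9643
EBC = 11.9643·1.97

23.5696 EBC


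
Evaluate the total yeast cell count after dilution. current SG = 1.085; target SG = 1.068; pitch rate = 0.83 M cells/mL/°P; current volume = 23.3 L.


V_w = V·((SG_c−1)/(SG_t−1)−1);  °P = 259 − 259/SG_t;  cells = rate·(V+V_w)·°P
V_w = 23.3·((1.085−1)/(1.068−1)−1) = 5.8250
V_final = 23.3 + 5.8250 = 29.1250
°P = 259 − 259/1.068 = 16.4906
cells = 0.83·29.1250·16.4906

398.6405 billion cells


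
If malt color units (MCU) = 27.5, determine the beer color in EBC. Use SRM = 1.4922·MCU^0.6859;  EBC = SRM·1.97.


SRM = 1.4922·27.5^0.6859 = 14.4899
EBC = 14.4899·1.97

28.5451 EBC


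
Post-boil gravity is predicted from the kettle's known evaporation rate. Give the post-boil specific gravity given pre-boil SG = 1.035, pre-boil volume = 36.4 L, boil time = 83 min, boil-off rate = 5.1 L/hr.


V_post = V_pre − rate·(t/60);  SG_post = 1 + (SG_pre−1)·V_pre/V_post
V_post = 36.4 − 5.1·(83/60) = 29.3450
SG_post = 1 + (1.035 − 1)·36.4/29.3450

1.0434


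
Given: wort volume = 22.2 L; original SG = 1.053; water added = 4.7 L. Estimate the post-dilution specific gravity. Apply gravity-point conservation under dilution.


SG_new = 1 + (SG_old − 1)·V_old/(V_old + V_water)
pts = (1.053 − 1)·1000·22.2/(22.2 + 4.7) = 43.7398
SG_new = 1 + 43.7398/1000

1.0437


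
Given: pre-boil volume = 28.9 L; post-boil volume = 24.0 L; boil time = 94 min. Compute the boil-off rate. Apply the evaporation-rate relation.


rate = (V_pre − V_post) / (t_min/60)
rate = (28.9 − 24.0) / (94/60)

3.1277 L/hr


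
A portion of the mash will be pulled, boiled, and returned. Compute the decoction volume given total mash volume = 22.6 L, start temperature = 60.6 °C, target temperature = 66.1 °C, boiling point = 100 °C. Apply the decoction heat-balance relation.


V_dec = V_total·(T_target − T_start)/(T_boil − T_start)
V_dec = 22.6·(66.1 − 60.6)/(100 − 60.6)

3.1548 L


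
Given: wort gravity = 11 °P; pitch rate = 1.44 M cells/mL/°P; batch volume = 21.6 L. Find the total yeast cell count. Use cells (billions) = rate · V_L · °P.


cells = 1.44 · 21.6 · 11

342.1440 billion cells


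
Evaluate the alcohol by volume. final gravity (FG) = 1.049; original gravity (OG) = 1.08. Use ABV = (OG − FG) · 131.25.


ABV = (1.08 − 1.049) · 131.25

4.0688 % ABV


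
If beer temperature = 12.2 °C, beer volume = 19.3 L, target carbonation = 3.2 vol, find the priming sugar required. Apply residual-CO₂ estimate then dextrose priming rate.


residual = 14.695·(0.01821 + 0.09011·e^(−0.04·T));  sugar = (target − residual)·4.0·V
residual = 14.695·(0.01821 + 0.09011·e^(−0.04·12.2)) = 1.0804
sugar = (3.2 − 1.0804)·4.0·19.3

163.6301 g


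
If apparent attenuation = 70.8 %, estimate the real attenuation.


RA = AA · 0.8192
RA = 70.8 · 0.8192

57.9994 %


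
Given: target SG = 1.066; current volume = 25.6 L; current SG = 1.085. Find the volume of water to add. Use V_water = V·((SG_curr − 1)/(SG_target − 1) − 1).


V_water = 25.6·((1.085 − 1)/(1.066 − 1) − 1)

7.3697 L


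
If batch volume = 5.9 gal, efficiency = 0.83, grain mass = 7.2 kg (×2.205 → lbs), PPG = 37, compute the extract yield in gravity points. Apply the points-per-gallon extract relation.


points = lbs × PPG × eff / vol
lbs = 7.2 × 2.205 = 15.8760
points = 15.8760 × 37 × 0.83 / 5.9

82.6359 points


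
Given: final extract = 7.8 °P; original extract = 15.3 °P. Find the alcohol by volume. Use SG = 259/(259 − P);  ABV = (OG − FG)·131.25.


OG = 259/(259 − 15.3) = 1.0628
FG = 259/(259 − 7.8) = 1.0311
ABV = (1.0628 − 1.0311)·131.25

4.1647 % ABV


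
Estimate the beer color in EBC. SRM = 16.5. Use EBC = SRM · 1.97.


EBC = 16.5 · 1.97

32.5050 EBC


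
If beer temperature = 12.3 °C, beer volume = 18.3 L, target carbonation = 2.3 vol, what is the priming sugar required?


residual = 14.695·(0.01821 + 0.09011·e^(−0.04·T));  sugar = (target − residual)·4.0·V
residual = 14.695·(0.01821 + 0.09011·e^(−0.04·12.3)) = 1.0772
sugar = (2.3 − 1.0772)·4.0·18.3

89.5094 g


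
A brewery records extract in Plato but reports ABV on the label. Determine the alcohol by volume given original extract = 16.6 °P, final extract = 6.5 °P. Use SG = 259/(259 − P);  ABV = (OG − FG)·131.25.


OG = 259/(259 − 16.6) = 1.0685
FG = 259/(259 − 6.5) = 1.0257
ABV = (1.0685 − 1.0257)·131.25

5.6095 % ABV


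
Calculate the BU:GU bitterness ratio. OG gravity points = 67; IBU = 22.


BU:GU = IBU / OG_points
BU:GU = 22 / 67

0.3284


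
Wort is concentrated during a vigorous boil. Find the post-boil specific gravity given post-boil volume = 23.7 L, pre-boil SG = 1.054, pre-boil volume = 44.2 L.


SG_post = 1 + (SG_pre − 1)·V_pre/V_post
pts_pre = (1.054 − 1)·1000 = 54.0000
pts_post = 54.0000·44.2/23.7 = 100.7089
SG_post = 1 + 100.7089/1000

1.1007


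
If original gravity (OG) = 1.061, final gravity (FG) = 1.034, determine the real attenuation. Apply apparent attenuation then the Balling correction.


AA = (OG−FG)/(OG−1)·100;  RA = AA·0.8192
AA = (1.061 − 1.034)/(1.061 − 1)·100 = 44.2623
RA = 44.2623·0.8192

36.2597 %


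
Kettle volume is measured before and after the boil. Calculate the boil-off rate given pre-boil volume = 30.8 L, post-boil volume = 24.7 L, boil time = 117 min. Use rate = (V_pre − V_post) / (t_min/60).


rate = (30.8 − 24.7) / (117/60)

3.1282 L/hr


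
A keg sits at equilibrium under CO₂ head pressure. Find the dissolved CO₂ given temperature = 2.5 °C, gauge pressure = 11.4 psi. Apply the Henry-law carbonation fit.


vols = (P + 14.695)·(0.01821 + 0.09011·e^(−0.04·T))
vols = (11.4 + 14.695)·(0.01821 + 0.09011·e^(−0.04·2.5))

2.6028 volumes


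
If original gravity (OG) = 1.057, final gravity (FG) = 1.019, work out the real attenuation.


AA = (OG−FG)/(OG−1)·100;  RA = AA·0.8192
AA = (1.057 − 1.019)/(1.057 − 1)·100 = 66.6667
RA = 66.6667·0.8192

54.6133 %


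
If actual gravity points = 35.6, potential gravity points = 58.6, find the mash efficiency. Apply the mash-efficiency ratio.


efficiency = actual / potential × 100
efficiency = 35.6 / 58.6 × 100

60.7509 %


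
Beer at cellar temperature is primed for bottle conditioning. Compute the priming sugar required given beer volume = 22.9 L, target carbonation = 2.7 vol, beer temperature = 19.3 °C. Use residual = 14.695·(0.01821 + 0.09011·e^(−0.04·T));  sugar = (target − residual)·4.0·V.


residual = 14.695·(0.01821 + 0.09011·e^(−0.04·19.3)) = 0.8795
sugar = (2.7 − 0.8795)·4.0·22.9

166.7599 g


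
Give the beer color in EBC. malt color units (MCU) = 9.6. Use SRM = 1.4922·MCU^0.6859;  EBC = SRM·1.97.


SRM = 1.4922·9.6^0.6859 = 7.0399
EBC = 7.0399·1.97

13.8686 EBC


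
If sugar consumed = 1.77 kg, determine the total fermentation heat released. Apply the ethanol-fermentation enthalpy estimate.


Q = m_sugar · 590 kJ/kg
Q = 1.77 · 590

1044.3000 kJ


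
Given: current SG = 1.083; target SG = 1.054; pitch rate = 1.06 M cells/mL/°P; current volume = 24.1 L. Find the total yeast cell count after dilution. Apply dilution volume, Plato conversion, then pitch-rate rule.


V_w = V·((SG_c−1)/(SG_t−1)−1);  °P = 259 − 259/SG_t;  cells = rate·(V+V_w)·°P
V_w = 24.1·((1.083−1)/(1.054−1)−1) = 12.9426
V_final = 24.1 + 12.9426 = 37.0426
°P = 259 − 259/1.054 = 13.2694
cells = 1.06·37.0426·13.2694

521.0269 billion cells


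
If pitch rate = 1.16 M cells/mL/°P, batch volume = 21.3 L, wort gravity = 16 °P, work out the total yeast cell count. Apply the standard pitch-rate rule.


cells (billions) = rate · V_L · °P
cells = 1.16 · 21.3 · 16

395.3280 billion cells


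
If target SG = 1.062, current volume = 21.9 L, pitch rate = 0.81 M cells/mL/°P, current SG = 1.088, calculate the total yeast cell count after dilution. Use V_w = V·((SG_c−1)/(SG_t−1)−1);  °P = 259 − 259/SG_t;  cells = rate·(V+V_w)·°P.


V_w = 21.9·((1.088−1)/(1.062−1)−1) = 9.1839
V_final = 21.9 + 9.1839 = 31.0839
°P = 259 − 259/1.062 = 15.1205
cells = 0.81·31.0839·15.1205

380.7037 billion cells


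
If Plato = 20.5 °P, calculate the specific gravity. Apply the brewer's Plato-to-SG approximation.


SG = 259/(259 − P)
SG = 259/(259 − 20.5)

1.0860


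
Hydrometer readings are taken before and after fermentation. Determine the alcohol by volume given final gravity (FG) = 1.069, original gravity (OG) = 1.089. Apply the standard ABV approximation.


ABV = (OG − FG) · 131.25
ABV = (1.089 − 1.069) · 131.25

2.6250 % ABV


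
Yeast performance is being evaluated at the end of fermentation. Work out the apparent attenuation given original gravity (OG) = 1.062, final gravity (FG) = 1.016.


AA = (OG − FG)/(OG − 1) · 100
AA = (1.062 − 1.016)/(1.062 − 1) · 100

74.1935 %


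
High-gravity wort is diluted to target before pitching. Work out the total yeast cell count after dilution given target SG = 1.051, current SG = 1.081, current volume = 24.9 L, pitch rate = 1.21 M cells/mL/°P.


V_w = V·((SG_c−1)/(SG_t−1)−1);  °P = 259 − 259/SG_t;  cells = rate·(V+V_w)·°P
V_w = 24.9·((1.081−1)/(1.051−1)−1) = 14.6471
V_final = 24.9 + 14.6471 = 39.5471
°P = 259 − 259/1.051 = 12.5680
cells = 1.21·39.5471·12.5680

601.4047 billion cells


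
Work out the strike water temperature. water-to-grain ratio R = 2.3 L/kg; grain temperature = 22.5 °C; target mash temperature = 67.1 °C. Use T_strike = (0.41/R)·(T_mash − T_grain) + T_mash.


T_strike = (0.41/2.3)·(67.1 − 22.5) + 67.1

75.0504 °C


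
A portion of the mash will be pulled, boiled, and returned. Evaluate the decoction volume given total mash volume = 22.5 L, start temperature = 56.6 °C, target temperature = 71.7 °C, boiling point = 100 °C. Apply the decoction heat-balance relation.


V_dec = V_total·(T_target − T_start)/(T_boil − T_start)
V_dec = 22.5·(71.7 − 56.6)/(100 − 56.6)

7.8283 L


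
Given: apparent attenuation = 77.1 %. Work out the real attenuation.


RA = AA · 0.8192
RA = 77.1 · 0.8192

63.1603 %


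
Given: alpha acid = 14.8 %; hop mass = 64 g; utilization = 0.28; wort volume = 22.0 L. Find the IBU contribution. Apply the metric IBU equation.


IBU = (α/100)·mass·U·1000 / V
IBU = (14.8/100)·64·0.28·1000 / 22.0

120.5527 IBU


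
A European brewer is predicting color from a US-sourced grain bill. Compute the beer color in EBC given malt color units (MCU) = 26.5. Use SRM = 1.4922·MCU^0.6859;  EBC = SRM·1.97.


SRM = 1.4922·26.5^0.6859 = 14.1264
EBC = 14.1264·1.97

27.8290 EBC


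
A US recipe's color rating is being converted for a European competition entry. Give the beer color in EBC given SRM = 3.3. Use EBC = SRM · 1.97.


EBC = 3.3 · 1.97

6.5010 EBC


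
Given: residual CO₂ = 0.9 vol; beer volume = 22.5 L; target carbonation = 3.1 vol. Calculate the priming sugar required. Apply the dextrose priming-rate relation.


sugar = (target − residual)·4.0·V
sugar = (3.1 − 0.9)·4.0·22.5

198.0000 g


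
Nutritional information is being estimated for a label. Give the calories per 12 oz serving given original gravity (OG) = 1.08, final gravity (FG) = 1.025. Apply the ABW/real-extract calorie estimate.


ABW = (OG−FG)·131.25·0.79/FG;  °P = 259 − 259/SG (for OG→OE and FG→AE);  RE = 0.1808·OE + 0.8192·AE;  Cal = (6.9·ABW + 4·(RE−0.1))·FG·3.55
ABW = (1.08 − 1.025)·131.25·0.79/1.025 = 5.5637
OE = 259 − 259/1.08 = 19.1852 °P
AE = 259 − 259/1.025 = 6.3171 °P
RE = 0.1808·19.1852 + 0.8192·6.3171 = 8.6436 °P
Cal = (6.9·5.5637 + 4·(8.6436−0.1))·1.025·3.55

264.0429 kcal


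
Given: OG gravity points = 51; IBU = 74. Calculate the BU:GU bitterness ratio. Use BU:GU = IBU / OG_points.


BU:GU = 74 / 51

1.4510


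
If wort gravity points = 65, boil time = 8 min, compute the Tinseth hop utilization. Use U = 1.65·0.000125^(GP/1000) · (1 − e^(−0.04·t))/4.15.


bigness = 1.65·0.000125^(65/1000) = 0.9200
boil_factor = (1 − e^(−0.04·8))/4.15 = 0.0660
U = 0.9200 · 0.0660

0.0607


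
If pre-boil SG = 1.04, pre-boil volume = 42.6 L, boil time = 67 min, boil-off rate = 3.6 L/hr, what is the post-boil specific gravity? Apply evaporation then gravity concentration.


V_post = V_pre − rate·(t/60);  SG_post = 1 + (SG_pre−1)·V_pre/V_post
V_post = 42.6 − 3.6·(67/60) = 38.5800
SG_post = 1 + (1.04 − 1)·42.6/38.5800

1.0442


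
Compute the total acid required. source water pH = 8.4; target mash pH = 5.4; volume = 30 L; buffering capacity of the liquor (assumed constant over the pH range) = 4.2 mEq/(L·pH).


acid = buffering capacity · (pH_source − pH_target) · V
acid = 4.2 · (8.4 − 5.4) · 30

378.0000 mEq


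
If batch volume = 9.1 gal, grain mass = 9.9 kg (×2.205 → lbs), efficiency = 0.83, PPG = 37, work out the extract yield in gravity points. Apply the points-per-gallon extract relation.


points = lbs × PPG × eff / vol
lbs = 9.9 × 2.205 = 21.8295
points = 21.8295 × 37 × 0.83 / 9.1

73.6686 points


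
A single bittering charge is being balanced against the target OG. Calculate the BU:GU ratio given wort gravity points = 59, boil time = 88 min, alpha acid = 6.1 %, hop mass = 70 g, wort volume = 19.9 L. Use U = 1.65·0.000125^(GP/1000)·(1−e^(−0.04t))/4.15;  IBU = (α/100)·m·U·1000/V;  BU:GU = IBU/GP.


U = 1.65·0.000125^(59/1000)·(1−e^(−0.04·88))/4.15 = 0.2270
IBU = (6.1/100)·70·0.2270·1000/19.9 = 48.7169
BU:GU = 48.7169/59

0.8257


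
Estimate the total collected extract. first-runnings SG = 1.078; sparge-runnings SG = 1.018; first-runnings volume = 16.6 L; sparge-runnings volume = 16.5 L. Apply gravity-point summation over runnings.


total = Σ (SG_i − 1)·1000·V_i
first = (1.078 − 1)·1000·16.6 = 1294.8000
sparge = (1.018 − 1)·1000·16.5 = 297.0000
total = 1294.8000 + 297.0000

1591.8000 gravity·L


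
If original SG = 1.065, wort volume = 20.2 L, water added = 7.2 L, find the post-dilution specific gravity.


SG_new = 1 + (SG_old − 1)·V_old/(V_old + V_water)
pts = (1.065 − 1)·1000·20.2/(20.2 + 7.2) = 47.9197
SG_new = 1 + 47.9197/1000

1.0479


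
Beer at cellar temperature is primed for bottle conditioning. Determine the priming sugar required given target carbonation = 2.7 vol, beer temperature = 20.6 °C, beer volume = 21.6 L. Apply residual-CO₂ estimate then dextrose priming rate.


residual = 14.695·(0.01821 + 0.09011·e^(−0.04·T));  sugar = (target − residual)·4.0·V
residual = 14.695·(0.01821 + 0.09011·e^(−0.04·20.6)) = 0.8485
sugar = (2.7 − 0.8485)·4.0·21.6

159.9720 g


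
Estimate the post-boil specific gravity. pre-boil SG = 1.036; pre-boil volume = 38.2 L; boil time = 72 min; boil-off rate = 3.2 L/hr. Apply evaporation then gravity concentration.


V_post = V_pre − rate·(t/60);  SG_post = 1 + (SG_pre−1)·V_pre/V_post
V_post = 38.2 − 3.2·(72/60) = 34.3600
SG_post = 1 + (1.036 − 1)·38.2/34.3600

1.0400


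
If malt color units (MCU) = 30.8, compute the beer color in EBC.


SRM = 1.4922·MCU^0.6859;  EBC = SRM·1.97
SRM = 1.4922·30.8^0.6859 = 15.6612
EBC = 15.6612·1.97

30.8525 EBC


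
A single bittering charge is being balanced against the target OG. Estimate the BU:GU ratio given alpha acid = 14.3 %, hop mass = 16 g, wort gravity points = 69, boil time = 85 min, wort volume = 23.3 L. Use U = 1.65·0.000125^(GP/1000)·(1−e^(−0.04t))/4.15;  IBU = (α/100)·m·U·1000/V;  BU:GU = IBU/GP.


U = 1.65·0.000125^(69/1000)·(1−e^(−0.04·85))/4.15 = 0.2067
IBU = (14.3/100)·16·0.2067·1000/23.3 = 20.2993
BU:GU = 20.2993/69

0.2942


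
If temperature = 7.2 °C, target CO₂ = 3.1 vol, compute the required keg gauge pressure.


psi = vols/(0.01821 + 0.09011·e^(−0.04·T)) − 14.695
psi = 3.1/(0.01821 + 0.09011·e^(−0.04·7.2)) − 14.695

21.4477 psi


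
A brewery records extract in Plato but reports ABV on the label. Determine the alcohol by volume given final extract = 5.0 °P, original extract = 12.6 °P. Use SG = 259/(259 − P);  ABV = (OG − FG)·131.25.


OG = 259/(259 − 12.6) = 1.0511
FG = 259/(259 − 5.0) = 1.0197
ABV = (1.0511 − 1.0197)·131.25

4.1280 % ABV


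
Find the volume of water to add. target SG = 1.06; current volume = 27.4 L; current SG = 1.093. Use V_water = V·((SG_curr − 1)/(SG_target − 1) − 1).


V_water = 27.4·((1.093 − 1)/(1.06 − 1) − 1)

15.0700 L


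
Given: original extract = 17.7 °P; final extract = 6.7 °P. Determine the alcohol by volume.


SG = 259/(259 − P);  ABV = (OG − FG)·131.25
OG = 259/(259 − 17.7) = 1.0734
FG = 259/(259 − 6.7) = 1.0266
ABV = (1.0734 − 1.0266)·131.25

6.1421 % ABV


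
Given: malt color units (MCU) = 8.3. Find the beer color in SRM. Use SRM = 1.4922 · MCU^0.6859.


SRM = 1.4922 · 8.3^0.6859

6.3712 SRM


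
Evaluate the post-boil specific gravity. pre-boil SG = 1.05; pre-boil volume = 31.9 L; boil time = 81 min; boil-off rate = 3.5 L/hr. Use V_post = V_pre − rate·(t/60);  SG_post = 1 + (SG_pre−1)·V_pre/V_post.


V_post = 31.9 − 3.5·(81/60) = 27.1750
SG_post = 1 + (1.05 − 1)·31.9/27.1750

1.0587


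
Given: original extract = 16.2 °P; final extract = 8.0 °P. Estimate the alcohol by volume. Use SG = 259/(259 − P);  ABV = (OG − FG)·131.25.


OG = 259/(259 − 16.2) = 1.0667
FG = 259/(259 − 8.0) = 1.0319
ABV = (1.0667 − 1.0319)·131.25

4.5739 % ABV


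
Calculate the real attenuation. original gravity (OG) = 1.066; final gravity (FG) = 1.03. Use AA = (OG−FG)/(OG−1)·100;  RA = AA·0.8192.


AA = (1.066 − 1.03)/(1.066 − 1)·100 = 54.5455
RA = 54.5455·0.8192

44.6836 %


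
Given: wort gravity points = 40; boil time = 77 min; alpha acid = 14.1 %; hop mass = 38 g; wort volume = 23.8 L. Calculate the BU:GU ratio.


U = 1.65·0.000125^(GP/1000)·(1−e^(−0.04t))/4.15;  IBU = (α/100)·m·U·1000/V;  BU:GU = IBU/GP
U = 1.65·0.000125^(40/1000)·(1−e^(−0.04·77))/4.15 = 0.2648
IBU = (14.1/100)·38·0.2648·1000/23.8 = 59.6081
BU:GU = 59.6081/40

1.4902


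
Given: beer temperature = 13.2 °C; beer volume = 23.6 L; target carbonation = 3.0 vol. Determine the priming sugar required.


residual = 14.695·(0.01821 + 0.09011·e^(−0.04·T));  sugar = (target − residual)·4.0·V
residual = 14.695·(0.01821 + 0.09011·e^(−0.04·13.2)) = 1.0486
sugar = (3.0 − 1.0486)·4.0·23.6

184.2152 g


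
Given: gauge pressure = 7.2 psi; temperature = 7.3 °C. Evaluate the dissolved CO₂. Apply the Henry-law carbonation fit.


vols = (P + 14.695)·(0.01821 + 0.09011·e^(−0.04·T))
vols = (7.2 + 14.695)·(0.01821 + 0.09011·e^(−0.04·7.3))

1.8721 volumes


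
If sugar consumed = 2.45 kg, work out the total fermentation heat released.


Q = m_sugar · 590 kJ/kg
Q = 2.45 · 590

1445.5000 kJ


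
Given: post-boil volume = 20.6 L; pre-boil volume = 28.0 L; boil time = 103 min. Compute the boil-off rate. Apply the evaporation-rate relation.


rate = (V_pre − V_post) / (t_min/60)
rate = (28.0 − 20.6) / (103/60)

4.3107 L/hr


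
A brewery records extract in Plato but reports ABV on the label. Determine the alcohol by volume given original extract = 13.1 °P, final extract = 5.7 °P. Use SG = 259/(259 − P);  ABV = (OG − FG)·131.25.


OG = 259/(259 − 13.1) = 1.0533
FG = 259/(259 − 5.7) = 1.0225
ABV = (1.0533 − 1.0225)·131.25

4.0387 % ABV


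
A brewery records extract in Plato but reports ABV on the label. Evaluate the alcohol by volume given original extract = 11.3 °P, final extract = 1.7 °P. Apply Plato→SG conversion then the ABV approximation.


SG = 259/(259 − P);  ABV = (OG − FG)·131.25
OG = 259/(259 − 11.3) = 1.0456
FG = 259/(259 − 1.7) = 1.0066
ABV = (1.0456 − 1.0066)·131.25

5.1204 % ABV


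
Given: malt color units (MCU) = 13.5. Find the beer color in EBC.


SRM = 1.4922·MCU^0.6859;  EBC = SRM·1.97
SRM = 1.4922·13.5^0.6859 = 8.8945
EBC = 8.8945·1.97

17.5222 EBC


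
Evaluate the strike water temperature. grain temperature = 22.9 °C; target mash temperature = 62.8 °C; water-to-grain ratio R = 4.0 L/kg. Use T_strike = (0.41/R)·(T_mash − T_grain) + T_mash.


T_strike = (0.41/4.0)·(62.8 − 22.9) + 62.8

66.8897 °C


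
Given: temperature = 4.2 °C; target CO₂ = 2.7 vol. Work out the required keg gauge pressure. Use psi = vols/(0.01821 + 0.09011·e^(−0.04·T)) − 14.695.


psi = 2.7/(0.01821 + 0.09011·e^(−0.04·4.2)) − 14.695

13.9113 psi


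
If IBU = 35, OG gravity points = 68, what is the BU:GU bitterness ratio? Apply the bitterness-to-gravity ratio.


BU:GU = IBU / OG_points
BU:GU = 35 / 68

0.5147


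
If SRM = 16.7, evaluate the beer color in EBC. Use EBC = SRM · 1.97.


EBC = 16.7 · 1.97

32.8990 EBC


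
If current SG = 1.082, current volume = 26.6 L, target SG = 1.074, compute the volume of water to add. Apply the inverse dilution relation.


V_water = V·((SG_curr − 1)/(SG_target − 1) − 1)
V_water = 26.6·((1.082 − 1)/(1.074 − 1) − 1)

2.8757 L


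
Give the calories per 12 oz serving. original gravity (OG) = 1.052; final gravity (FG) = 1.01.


ABW = (OG−FG)·131.25·0.79/FG;  °P = 259 − 259/SG (for OG→OE and FG→AE);  RE = 0.1808·OE + 0.8192·AE;  Cal = (6.9·ABW + 4·(RE−0.1))·FG·3.55
ABW = (1.052 − 1.01)·131.25·0.79/1.01 = 4.3118
OE = 259 − 259/1.052 = 12.8023 °P
AE = 259 − 259/1.01 = 2.5644 °P
RE = 0.1808·12.8023 + 0.8192·2.5644 = 4.4154 °P
Cal = (6.9·4.3118 + 4·(4.4154−0.1))·1.01·3.55

168.5637 kcal


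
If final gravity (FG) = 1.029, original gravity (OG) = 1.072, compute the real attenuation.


AA = (OG−FG)/(OG−1)·100;  RA = AA·0.8192
AA = (1.072 − 1.029)/(1.072 − 1)·100 = 59.7222
RA = 59.7222·0.8192

48.9244 %


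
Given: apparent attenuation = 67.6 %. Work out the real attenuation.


RA = AA · 0.8192
RA = 67.6 · 0.8192

55.3779 %


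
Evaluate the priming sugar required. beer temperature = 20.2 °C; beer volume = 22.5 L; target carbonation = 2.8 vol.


residual = 14.695·(0.01821 + 0.09011·e^(−0.04·T));  sugar = (target − residual)·4.0·V
residual = 14.695·(0.01821 + 0.09011·e^(−0.04·20.2)) = 0.8578
sugar = (2.8 − 0.8578)·4.0·22.5

174.7943 g


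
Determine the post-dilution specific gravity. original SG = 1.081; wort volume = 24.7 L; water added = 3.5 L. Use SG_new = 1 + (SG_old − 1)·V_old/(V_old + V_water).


pts = (1.081 − 1)·1000·24.7/(24.7 + 3.5) = 70.9468
SG_new = 1 + 70.9468/1000

1.0709


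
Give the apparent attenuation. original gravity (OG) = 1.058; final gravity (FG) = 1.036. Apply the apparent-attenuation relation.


AA = (OG − FG)/(OG − 1) · 100
AA = (1.058 − 1.036)/(1.058 − 1) · 100

37.9310 %


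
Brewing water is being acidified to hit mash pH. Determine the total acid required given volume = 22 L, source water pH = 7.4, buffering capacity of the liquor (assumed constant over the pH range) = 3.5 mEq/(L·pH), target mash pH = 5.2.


acid = buffering capacity · (pH_source − pH_target) · V
acid = 3.5 · (7.4 − 5.2) · 22

169.4000 mEq


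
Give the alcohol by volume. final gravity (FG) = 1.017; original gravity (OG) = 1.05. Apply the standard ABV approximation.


ABV = (OG − FG) · 131.25
ABV = (1.05 − 1.017) · 131.25

4.3313 % ABV


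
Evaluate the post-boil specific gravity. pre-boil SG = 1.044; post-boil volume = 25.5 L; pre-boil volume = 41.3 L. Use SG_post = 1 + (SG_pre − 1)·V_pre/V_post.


pts_pre = (1.044 − 1)·1000 = 44.0000
pts_post = 44.0000·41.3/25.5 = 71.2627
SG_post = 1 + 71.2627/1000

1.0713


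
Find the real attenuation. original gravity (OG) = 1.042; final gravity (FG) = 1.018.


AA = (OG−FG)/(OG−1)·100;  RA = AA·0.8192
AA = (1.042 − 1.018)/(1.042 − 1)·100 = 57.1429
RA = 57.1429·0.8192

46.8114 %


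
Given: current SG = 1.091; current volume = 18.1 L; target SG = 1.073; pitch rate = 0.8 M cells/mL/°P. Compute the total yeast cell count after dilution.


V_w = V·((SG_c−1)/(SG_t−1)−1);  °P = 259 − 259/SG_t;  cells = rate·(V+V_w)·°P
V_w = 18.1·((1.091−1)/(1.073−1)−1) = 4.4630
V_final = 18.1 + 4.4630 = 22.5630
°P = 259 − 259/1.073 = 17.6207
cells = 0.8·22.5630·17.6207

318.0607 billion cells


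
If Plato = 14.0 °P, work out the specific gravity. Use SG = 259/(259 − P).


SG = 259/(259 − 14.0)

1.0571


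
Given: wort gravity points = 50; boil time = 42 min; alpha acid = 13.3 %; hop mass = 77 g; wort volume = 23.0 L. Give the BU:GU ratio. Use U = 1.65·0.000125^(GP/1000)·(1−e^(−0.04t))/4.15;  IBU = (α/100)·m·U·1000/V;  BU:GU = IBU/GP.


U = 1.65·0.000125^(50/1000)·(1−e^(−0.04·42))/4.15 = 0.2064
IBU = (13.3/100)·77·0.2064·1000/23.0 = 91.9011
BU:GU = 91.9011/50

1.8380


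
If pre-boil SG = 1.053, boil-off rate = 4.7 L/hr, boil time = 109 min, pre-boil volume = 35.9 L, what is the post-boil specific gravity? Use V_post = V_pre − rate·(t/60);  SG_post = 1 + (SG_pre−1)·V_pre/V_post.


V_post = 35.9 − 4.7·(109/60) = 27.3617
SG_post = 1 + (1.053 − 1)·35.9/27.3617

1.0695


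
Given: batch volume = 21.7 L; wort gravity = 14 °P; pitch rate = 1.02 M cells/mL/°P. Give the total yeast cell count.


cells (billions) = rate · V_L · °P
cells = 1.02 · 21.7 · 14

309.8760 billion cells


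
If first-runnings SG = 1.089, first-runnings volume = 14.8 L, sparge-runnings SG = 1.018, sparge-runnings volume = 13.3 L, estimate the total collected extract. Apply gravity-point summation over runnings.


total = Σ (SG_i − 1)·1000·V_i
first = (1.089 − 1)·1000·14.8 = 1317.2000
sparge = (1.018 − 1)·1000·13.3 = 239.4000
total = 1317.2000 + 239.4000

1556.6000 gravity·L


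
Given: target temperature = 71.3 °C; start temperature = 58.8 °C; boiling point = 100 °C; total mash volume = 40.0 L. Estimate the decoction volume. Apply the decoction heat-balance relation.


V_dec = V_total·(T_target − T_start)/(T_boil − T_start)
V_dec = 40.0·(71.3 − 58.8)/(100 − 58.8)

12.1359 L


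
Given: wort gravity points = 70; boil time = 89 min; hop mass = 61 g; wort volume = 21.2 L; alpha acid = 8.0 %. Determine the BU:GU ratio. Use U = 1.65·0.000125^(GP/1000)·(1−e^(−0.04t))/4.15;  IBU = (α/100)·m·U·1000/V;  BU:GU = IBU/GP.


U = 1.65·0.000125^(70/1000)·(1−e^(−0.04·89))/4.15 = 0.2059
IBU = (8.0/100)·61·0.2059·1000/21.2 = 47.3995
BU:GU = 47.3995/70

0.6771


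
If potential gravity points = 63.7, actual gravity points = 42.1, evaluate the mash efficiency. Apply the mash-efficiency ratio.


efficiency = actual / potential × 100
efficiency = 42.1 / 63.7 × 100

66.0911 %


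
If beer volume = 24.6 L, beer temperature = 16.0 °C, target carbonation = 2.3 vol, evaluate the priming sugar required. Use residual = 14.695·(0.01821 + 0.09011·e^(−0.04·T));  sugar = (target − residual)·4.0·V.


residual = 14.695·(0.01821 + 0.09011·e^(−0.04·16.0)) = 0.9658
sugar = (2.3 − 0.9658)·4.0·24.6

131.2834 g


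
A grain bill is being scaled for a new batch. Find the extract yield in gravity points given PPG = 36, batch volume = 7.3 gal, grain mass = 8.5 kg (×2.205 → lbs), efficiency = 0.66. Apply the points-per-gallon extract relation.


points = lbs × PPG × eff / vol
lbs = 8.5 × 2.205 = 18.7425
points = 18.7425 × 36 × 0.66 / 7.3

61.0030 points


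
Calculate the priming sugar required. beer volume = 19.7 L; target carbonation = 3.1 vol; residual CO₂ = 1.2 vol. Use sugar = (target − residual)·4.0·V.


sugar = (3.1 − 1.2)·4.0·19.7

149.7200 g


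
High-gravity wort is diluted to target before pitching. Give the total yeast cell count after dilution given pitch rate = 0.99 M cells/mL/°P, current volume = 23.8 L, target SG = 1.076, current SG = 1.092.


V_w = V·((SG_c−1)/(SG_t−1)−1);  °P = 259 − 259/SG_t;  cells = rate·(V+V_w)·°P
V_w = 23.8·((1.092−1)/(1.076−1)−1) = 5.0105
V_final = 23.8 + 5.0105 = 28.8105
°P = 259 − 259/1.076 = 18.2937
cells = 0.99·28.8105·18.2937

521.7801 billion cells


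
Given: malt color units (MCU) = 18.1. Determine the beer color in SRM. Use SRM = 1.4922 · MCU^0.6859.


SRM = 1.4922 · 18.1^0.6859

10.8760 SRM


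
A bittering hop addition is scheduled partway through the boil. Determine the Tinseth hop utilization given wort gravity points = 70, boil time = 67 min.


U = 1.65·0.000125^(GP/1000) · (1 − e^(−0.04·t))/4.15
bigness = 1.65·0.000125^(70/1000) = 0.8796
boil_factor = (1 − e^(−0.04·67))/4.15 = 0.2244
U = 0.8796 · 0.2244

0.1974


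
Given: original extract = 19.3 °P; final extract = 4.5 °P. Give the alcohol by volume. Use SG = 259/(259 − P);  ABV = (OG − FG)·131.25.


OG = 259/(259 − 19.3) = 1.0805
FG = 259/(259 − 4.5) = 1.0177
ABV = (1.0805 − 1.0177)·131.25

8.2472 % ABV


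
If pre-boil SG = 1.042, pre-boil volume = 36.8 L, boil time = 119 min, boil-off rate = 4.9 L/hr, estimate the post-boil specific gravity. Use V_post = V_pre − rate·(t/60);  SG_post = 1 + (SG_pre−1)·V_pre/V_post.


V_post = 36.8 − 4.9·(119/60) = 27.0817
SG_post = 1 + (1.042 − 1)·36.8/27.0817

1.0571


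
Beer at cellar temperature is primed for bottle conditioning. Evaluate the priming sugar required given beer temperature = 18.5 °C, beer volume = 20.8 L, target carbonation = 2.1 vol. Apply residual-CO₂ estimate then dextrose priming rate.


residual = 14.695·(0.01821 + 0.09011·e^(−0.04·T));  sugar = (target − residual)·4.0·V
residual = 14.695·(0.01821 + 0.09011·e^(−0.04·18.5)) = 0.8994
sugar = (2.1 − 0.8994)·4.0·20.8

99.8921 g


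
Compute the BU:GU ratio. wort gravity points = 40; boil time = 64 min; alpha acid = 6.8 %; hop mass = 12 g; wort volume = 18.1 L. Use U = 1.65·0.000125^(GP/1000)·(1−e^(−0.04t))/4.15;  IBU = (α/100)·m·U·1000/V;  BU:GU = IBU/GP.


U = 1.65·0.000125^(40/1000)·(1−e^(−0.04·64))/4.15 = 0.2561
IBU = (6.8/100)·12·0.2561·1000/18.1 = 11.5447
BU:GU = 11.5447/40

0.2886


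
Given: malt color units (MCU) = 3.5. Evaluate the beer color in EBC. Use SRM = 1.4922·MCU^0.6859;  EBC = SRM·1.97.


SRM = 1.4922·3.5^0.6859 = 3.5237
EBC = 3.5237·1.97

6.9418 EBC


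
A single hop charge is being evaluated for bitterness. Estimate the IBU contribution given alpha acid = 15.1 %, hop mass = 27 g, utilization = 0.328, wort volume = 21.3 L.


IBU = (α/100)·mass·U·1000 / V
IBU = (15.1/100)·27·0.328·1000 / 21.3

62.7820 IBU


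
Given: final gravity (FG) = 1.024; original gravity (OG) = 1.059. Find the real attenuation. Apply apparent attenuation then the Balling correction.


AA = (OG−FG)/(OG−1)·100;  RA = AA·0.8192
AA = (1.059 − 1.024)/(1.059 − 1)·100 = 59.3220
RA = 59.3220·0.8192

48.5966 %


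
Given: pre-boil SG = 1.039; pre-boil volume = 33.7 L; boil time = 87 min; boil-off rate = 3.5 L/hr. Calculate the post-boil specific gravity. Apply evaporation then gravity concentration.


V_post = V_pre − rate·(t/60);  SG_post = 1 + (SG_pre−1)·V_pre/V_post
V_post = 33.7 − 3.5·(87/60) = 28.6250
SG_post = 1 + (1.039 − 1)·33.7/28.6250

1.0459


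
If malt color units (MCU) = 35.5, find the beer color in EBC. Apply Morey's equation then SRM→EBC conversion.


SRM = 1.4922·MCU^0.6859;  EBC = SRM·1.97
SRM = 1.4922·35.5^0.6859 = 17.2635
EBC = 17.2635·1.97

34.0091 EBC


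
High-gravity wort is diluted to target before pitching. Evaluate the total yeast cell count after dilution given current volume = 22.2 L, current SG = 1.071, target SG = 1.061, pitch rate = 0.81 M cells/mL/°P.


V_w = V·((SG_c−1)/(SG_t−1)−1);  °P = 259 − 259/SG_t;  cells = rate·(V+V_w)·°P
V_w = 22.2·((1.071−1)/(1.061−1)−1) = 3.6393
V_final = 22.2 + 3.6393 = 25.8393
°P = 259 − 259/1.061 = 14.8907
cells = 0.81·25.8393·14.8907

311.6598 billion cells


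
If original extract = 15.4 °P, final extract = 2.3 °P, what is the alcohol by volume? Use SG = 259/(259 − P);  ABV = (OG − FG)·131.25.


OG = 259/(259 − 15.4) = 1.0632
FG = 259/(259 − 2.3) = 1.0090
ABV = (1.0632 − 1.0090)·131.25

7.1214 % ABV


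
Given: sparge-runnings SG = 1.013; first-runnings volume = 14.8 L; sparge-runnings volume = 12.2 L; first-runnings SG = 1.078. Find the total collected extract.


total = Σ (SG_i − 1)·1000·V_i
first = (1.078 − 1)·1000·14.8 = 1154.4000
sparge = (1.013 − 1)·1000·12.2 = 158.6000
total = 1154.4000 + 158.6000

1313.0000 gravity·L


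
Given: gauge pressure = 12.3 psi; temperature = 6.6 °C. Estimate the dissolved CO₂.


vols = (P + 14.695)·(0.01821 + 0.09011·e^(−0.04·T))
vols = (12.3 + 14.695)·(0.01821 + 0.09011·e^(−0.04·6.6))

2.3597 volumes


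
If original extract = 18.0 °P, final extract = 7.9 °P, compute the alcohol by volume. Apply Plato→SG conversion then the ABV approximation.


SG = 259/(259 − P);  ABV = (OG − FG)·131.25
OG = 259/(259 − 18.0) = 1.0747
FG = 259/(259 − 7.9) = 1.0315
ABV = (1.0747 − 1.0315)·131.25

5.6736 % ABV


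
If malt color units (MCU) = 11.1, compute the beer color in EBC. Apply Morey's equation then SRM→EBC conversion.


SRM = 1.4922·MCU^0.6859;  EBC = SRM·1.97
SRM = 1.4922·11.1^0.6859 = 7.7770
EBC = 7.7770·1.97

15.3208 EBC


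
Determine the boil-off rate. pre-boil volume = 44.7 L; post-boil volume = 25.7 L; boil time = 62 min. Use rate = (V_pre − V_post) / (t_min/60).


rate = (44.7 − 25.7) / (62/60)

18.3871 L/hr


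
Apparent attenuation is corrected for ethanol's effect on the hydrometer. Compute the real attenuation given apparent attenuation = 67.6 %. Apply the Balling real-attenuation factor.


RA = AA · 0.8192
RA = 67.6 · 0.8192

55.3779 %


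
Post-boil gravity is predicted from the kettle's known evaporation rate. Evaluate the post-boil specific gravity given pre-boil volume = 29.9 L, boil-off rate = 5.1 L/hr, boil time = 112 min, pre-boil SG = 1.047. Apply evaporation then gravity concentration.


V_post = V_pre − rate·(t/60);  SG_post = 1 + (SG_pre−1)·V_pre/V_post
V_post = 29.9 − 5.1·(112/60) = 20.3800
SG_post = 1 + (1.047 − 1)·29.9/20.3800

1.0690


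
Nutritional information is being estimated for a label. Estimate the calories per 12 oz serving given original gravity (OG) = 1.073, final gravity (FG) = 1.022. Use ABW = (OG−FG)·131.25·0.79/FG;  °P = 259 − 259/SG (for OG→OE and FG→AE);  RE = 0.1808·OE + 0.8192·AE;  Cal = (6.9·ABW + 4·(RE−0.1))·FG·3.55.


ABW = (1.073 − 1.022)·131.25·0.79/1.022 = 5.1742
OE = 259 − 259/1.073 = 17.6207 °P
AE = 259 − 259/1.022 = 5.5753 °P
RE = 0.1808·17.6207 + 0.8192·5.5753 = 7.7531 °P
Cal = (6.9·5.1742 + 4·(7.7531−0.1))·1.022·3.55

240.5965 kcal


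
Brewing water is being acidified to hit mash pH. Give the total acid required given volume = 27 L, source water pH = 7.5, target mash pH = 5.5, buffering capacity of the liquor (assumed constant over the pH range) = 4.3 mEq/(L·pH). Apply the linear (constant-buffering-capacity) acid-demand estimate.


acid = buffering capacity · (pH_source − pH_target) · V
acid = 4.3 · (7.5 − 5.5) · 27

232.2000 mEq


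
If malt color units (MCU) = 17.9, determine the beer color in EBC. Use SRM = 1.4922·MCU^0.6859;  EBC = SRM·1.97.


SRM = 1.4922·17.9^0.6859 = 10.7934
EBC = 10.7934·1.97

21.2630 EBC


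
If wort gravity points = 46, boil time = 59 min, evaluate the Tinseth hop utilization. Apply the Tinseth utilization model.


U = 1.65·0.000125^(GP/1000) · (1 − e^(−0.04·t))/4.15
bigness = 1.65·0.000125^(46/1000) = 1.0913
boil_factor = (1 − e^(−0.04·59))/4.15 = 0.2182
U = 1.0913 · 0.2182

0.2381


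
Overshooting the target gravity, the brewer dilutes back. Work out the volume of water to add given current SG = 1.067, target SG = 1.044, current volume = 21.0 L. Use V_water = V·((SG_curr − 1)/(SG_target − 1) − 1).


V_water = 21.0·((1.067 − 1)/(1.044 − 1) − 1)

10.9773 L


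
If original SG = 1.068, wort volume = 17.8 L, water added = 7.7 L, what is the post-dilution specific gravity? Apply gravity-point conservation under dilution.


SG_new = 1 + (SG_old − 1)·V_old/(V_old + V_water)
pts = (1.068 − 1)·1000·17.8/(17.8 + 7.7) = 47.4667
SG_new = 1 + 47.4667/1000

1.0475


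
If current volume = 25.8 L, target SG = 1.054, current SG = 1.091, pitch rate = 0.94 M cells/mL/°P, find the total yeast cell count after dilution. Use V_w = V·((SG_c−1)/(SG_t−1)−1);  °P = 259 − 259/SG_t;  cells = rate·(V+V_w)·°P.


V_w = 25.8·((1.091−1)/(1.054−1)−1) = 17.6778
V_final = 25.8 + 17.6778 = 43.4778
°P = 259 − 259/1.054 = 13.2694
cells = 0.94·43.4778·13.2694

542.3106 billion cells


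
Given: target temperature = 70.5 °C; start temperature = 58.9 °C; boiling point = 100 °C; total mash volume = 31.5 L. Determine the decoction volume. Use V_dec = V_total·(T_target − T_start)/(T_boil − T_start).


V_dec = 31.5·(70.5 − 58.9)/(100 − 58.9)

8.8905 L


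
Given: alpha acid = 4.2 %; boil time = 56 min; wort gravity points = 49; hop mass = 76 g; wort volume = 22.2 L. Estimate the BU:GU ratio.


U = 1.65·0.000125^(GP/1000)·(1−e^(−0.04t))/4.15;  IBU = (α/100)·m·U·1000/V;  BU:GU = IBU/GP
U = 1.65·0.000125^(49/1000)·(1−e^(−0.04·56))/4.15 = 0.2287
IBU = (4.2/100)·76·0.2287·1000/22.2 = 32.8859
BU:GU = 32.8859/49

0.6711


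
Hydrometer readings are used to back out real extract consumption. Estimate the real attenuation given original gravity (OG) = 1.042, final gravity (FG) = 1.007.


AA = (OG−FG)/(OG−1)·100;  RA = AA·0.8192
AA = (1.042 − 1.007)/(1.042 − 1)·100 = 83.3333
RA = 83.3333·0.8192

68.2667 %


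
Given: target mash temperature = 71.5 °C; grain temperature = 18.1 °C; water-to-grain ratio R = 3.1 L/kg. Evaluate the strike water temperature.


T_strike = (0.41/R)·(T_mash − T_grain) + T_mash
T_strike = (0.41/3.1)·(71.5 − 18.1) + 71.5

78.5626 °C


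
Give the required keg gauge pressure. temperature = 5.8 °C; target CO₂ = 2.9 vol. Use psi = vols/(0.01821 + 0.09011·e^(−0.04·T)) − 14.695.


psi = 2.9/(0.01821 + 0.09011·e^(−0.04·5.8)) − 14.695

17.6486 psi


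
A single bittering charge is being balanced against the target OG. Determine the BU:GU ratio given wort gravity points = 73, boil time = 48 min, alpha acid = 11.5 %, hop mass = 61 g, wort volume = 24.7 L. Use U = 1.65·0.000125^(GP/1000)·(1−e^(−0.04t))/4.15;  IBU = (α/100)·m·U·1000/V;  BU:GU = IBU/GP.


U = 1.65·0.000125^(73/1000)·(1−e^(−0.04·48))/4.15 = 0.1761
IBU = (11.5/100)·61·0.1761·1000/24.7 = 50.0023
BU:GU = 50.0023/73

0.6850
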